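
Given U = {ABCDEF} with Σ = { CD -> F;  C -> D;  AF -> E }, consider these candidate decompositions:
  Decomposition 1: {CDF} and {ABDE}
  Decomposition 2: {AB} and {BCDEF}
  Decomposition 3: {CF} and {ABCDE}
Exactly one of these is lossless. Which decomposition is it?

Decomposition 3

Decomposition 1: common = {D}, closure = {D} → lossy.
Decomposition 2: common = {B}, closure = {B} → lossy.
Decomposition 3: common = {C}, closure = {CDF} → lossless.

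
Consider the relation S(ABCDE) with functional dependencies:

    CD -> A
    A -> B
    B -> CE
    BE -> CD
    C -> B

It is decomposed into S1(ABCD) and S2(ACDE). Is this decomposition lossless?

Common attributes: S1 ∩ S2 = {ACD}.
Closure of {ACD}: A → B applies, adding B; B → CE applies, adding E. So (ACD)⁺ = {ABCDE}.
This closure contains every attribute of S1, so S1 ∩ S2 → S1. The join is lossless.

Yes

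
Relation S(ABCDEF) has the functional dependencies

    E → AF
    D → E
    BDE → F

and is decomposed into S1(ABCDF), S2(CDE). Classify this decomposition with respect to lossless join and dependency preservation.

Lossless test: (CD)⁺ = {ACDEF}, which contains all of one fragment — lossless.
Dependency preservation: the restricted closure of {E} across the fragments never reaches {AF}, so E → AF cannot be enforced without a join — not preserved.

lossless but not dependency-preserving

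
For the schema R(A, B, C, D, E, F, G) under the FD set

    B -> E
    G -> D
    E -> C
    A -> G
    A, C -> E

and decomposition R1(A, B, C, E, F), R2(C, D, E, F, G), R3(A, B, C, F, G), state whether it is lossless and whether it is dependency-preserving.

lossless and dependency-preserving

Lossless test (chase): Rows 1 and 3 agree on B; apply B→E and equate their E entries. Rows 2 and 3 agree on G; apply G→D and equate their D entries. Rows 1 and 3 agree on A; apply A→G and equate their G entries. Rows 1 and 2 agree on G; apply G→D and equate their D entries. Row 1 is now all distinguished symbols — the join is lossless.
Dependency preservation: every FD's attributes lie within a single fragment, so each can be enforced locally — preserved.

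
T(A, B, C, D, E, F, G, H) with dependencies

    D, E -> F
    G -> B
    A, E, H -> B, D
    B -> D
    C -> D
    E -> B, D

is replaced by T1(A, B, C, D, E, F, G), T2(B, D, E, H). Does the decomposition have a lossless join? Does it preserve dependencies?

lossy but dependency-preserving

Lossless test: (B, D, E)⁺ = {B, D, E, F}, which is a superkey of neither fragment — lossy.
Dependency preservation: A, E, H → B, D is not contained in any single fragment, but the restricted closure of its left-hand side across the fragments still reaches the right-hand side; the remaining FDs each lie inside some fragment. All dependencies are preserved.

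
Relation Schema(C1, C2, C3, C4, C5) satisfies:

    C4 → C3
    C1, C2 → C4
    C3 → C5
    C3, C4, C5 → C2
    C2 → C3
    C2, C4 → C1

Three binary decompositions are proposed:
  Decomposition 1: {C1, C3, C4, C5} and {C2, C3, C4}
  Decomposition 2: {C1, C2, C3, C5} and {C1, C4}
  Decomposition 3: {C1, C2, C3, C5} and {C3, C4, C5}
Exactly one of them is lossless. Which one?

Decomposition 1

Decomposition 1: common = {C3, C4}, closure = {C1, C2, C3, C4, C5} → lossless.
Decomposition 2: common = {C1}, closure = {C1} → lossy.
Decomposition 3: common = {C3, C5}, closure = {C3, C5} → lossy.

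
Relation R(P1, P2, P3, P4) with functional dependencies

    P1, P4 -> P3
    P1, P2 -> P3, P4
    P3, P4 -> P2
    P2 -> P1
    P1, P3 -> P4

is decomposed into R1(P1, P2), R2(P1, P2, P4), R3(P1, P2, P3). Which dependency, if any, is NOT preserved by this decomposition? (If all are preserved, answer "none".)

Check P3, P4 → P2: no single fragment contains all of {P2, P3, P4}, and the restricted closure of {P3, P4} across the fragments never reaches {P2}.
P1, P4 → P3 is preserved.
P1, P2 → P3, P4 is preserved.
P2 → P1 is preserved.
P1, P3 → P4 is preserved.

P3, P4 -> P2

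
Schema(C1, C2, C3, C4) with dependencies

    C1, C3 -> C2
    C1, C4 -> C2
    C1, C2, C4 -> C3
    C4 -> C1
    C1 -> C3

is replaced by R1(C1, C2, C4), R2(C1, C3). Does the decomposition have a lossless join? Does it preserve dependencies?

lossless and dependency-preserving

Lossless test: (C1)⁺ = {C1, C2, C3}, which contains all of one fragment — lossless.
Dependency preservation: C1, C3 → C2; C1, C2, C4 → C3 are not contained in any single fragment, but the restricted closure of each left-hand side across the fragments still reaches the right-hand side; the remaining FDs each lie inside some fragment. All dependencies are preserved.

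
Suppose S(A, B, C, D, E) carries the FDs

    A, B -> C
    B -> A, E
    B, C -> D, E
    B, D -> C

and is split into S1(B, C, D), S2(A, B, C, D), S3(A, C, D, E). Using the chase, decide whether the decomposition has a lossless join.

Chase test. Columns are A, B, C, D, E; row i has aⱼ where attribute j ∈ Si, else bᵢⱼ.
Initial tableau (one row per fragment):
  row 1: b11 a2 a3 a4 b15
  row 2: a1 a2 a3 a4 b25
  row 3: a1 b32 a3 a4 a5
Rows 1 and 2 agree on B; apply B→A, E and equate their A, E entries.
No row becomes fully distinguished — the join is lossy.

No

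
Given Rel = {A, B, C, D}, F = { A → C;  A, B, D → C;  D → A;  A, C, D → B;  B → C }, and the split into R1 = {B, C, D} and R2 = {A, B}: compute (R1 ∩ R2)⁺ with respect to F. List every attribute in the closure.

R1 ∩ R2 = {B}.
B → C applies, adding C
Closure: {B, C}.

B, C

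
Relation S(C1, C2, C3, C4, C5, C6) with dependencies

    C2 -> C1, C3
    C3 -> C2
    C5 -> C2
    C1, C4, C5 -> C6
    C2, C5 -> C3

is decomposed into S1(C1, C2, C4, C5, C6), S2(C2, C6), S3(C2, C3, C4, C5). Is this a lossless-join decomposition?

Chase test. Columns are C1, C2, C3, C4, C5, C6; row i has aⱼ where attribute j ∈ Si, else bᵢⱼ.
Initial tableau (one row per fragment):
  row 1: a1 a2 b13 a4 a5 a6
  row 2: b21 a2 b23 b24 b25 a6
  row 3: b31 a2 a3 a4 a5 b36
Rows 1 and 2 agree on C2; apply C2→C1, C3 and equate their C1, C3 entries.
Rows 1 and 3 agree on C2; apply C2→C1, C3 and equate their C1, C3 entries.
Rows 1 and 3 agree on C1, C4, C5; apply C1, C4, C5→C6 and equate their C6 entries.
Row 1 is now all distinguished symbols — the join is lossless.

Yes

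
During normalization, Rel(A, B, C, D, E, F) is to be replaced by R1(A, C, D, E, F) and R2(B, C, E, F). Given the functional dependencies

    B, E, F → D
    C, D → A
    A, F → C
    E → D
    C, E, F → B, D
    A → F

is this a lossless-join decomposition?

Yes

Common attributes: R1 ∩ R2 = {C, E, F}.
Closure of {C, E, F}: E → D applies, adding D; C, E, F → B, D applies, adding B; C, D → A applies, adding A. So (C, E, F)⁺ = {A, B, C, D, E, F}.
This closure contains every attribute of R1, so R1 ∩ R2 → R1. The join is lossless.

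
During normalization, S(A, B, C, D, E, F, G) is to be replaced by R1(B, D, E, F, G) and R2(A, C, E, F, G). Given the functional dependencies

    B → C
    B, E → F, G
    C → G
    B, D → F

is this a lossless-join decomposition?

No

Common attributes: R1 ∩ R2 = {E, F, G}.
No dependency enlarges {E, F, G}, so (E, F, G)⁺ = {E, F, G}.
The closure contains neither all of R1 = {B, D, E, F, G} nor all of R2 = {A, C, E, F, G}, so the common attributes are not a superkey of either fragment. The join is lossy.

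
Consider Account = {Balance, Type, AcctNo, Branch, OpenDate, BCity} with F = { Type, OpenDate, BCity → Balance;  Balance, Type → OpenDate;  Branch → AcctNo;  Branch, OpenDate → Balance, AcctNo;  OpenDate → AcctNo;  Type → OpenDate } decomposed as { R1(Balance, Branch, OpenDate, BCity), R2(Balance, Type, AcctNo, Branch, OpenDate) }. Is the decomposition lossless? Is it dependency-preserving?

Lossless test: (Balance, Branch, OpenDate)⁺ = {Balance, AcctNo, Branch, OpenDate}, which is a superkey of neither fragment — lossy.
Dependency preservation: the restricted closure of {Type, OpenDate, BCity} across the fragments never reaches {Balance}, so Type, OpenDate, BCity → Balance cannot be enforced without a join — not preserved.

lossy and not dependency-preserving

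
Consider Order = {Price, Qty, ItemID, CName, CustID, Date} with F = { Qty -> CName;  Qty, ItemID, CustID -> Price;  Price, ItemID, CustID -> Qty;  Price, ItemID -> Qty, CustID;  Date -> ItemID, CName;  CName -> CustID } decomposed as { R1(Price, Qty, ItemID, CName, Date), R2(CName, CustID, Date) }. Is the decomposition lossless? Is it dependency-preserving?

Lossless test: (CName, Date)⁺ = {ItemID, CName, CustID, Date}, which contains all of one fragment — lossless.
Dependency preservation: Qty, ItemID, CustID → Price; Price, ItemID, CustID → Qty; Price, ItemID → Qty, CustID are not contained in any single fragment, but the restricted closure of each left-hand side across the fragments still reaches the right-hand side; the remaining FDs each lie inside some fragment. All dependencies are preserved.

lossless and dependency-preserving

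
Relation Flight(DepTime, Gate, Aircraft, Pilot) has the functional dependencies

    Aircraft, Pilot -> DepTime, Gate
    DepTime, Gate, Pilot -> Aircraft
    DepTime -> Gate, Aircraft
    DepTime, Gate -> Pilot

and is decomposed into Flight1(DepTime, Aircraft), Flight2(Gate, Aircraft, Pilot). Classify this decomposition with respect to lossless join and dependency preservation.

Lossless test: (Aircraft)⁺ = {Aircraft}, which is a superkey of neither fragment — lossy.
Dependency preservation: the restricted closure of {Aircraft, Pilot} across the fragments never reaches {DepTime, Gate}, so Aircraft, Pilot → DepTime, Gate cannot be enforced without a join — not preserved.

lossy and not dependency-preserving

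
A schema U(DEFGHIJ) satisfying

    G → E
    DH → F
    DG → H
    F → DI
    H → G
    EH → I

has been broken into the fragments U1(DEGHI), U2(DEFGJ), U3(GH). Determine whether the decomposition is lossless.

Chase test. Columns are DEFGHIJ; row i has aⱼ where attribute j ∈ Ui, else bᵢⱼ.
Initial tableau (one row per fragment):
  row 1: a1 a2 b13 a4 a5 a6 b17
  row 2: a1 a2 a3 a4 b25 b26 a7
  row 3: b31 b32 b33 a4 a5 b36 b37
Rows 1 and 3 agree on G; apply G→E and equate their E entries.
Rows 1 and 2 agree on DG; apply DG→H and equate their H entries.
Rows 1 and 2 agree on EH; apply EH→I and equate their I entries.
Rows 1 and 3 agree on EH; apply EH→I and equate their I entries.
Rows 1 and 2 agree on DH; apply DH→F and equate their F entries.
Row 2 is now all distinguished symbols — the join is lossless.

Yes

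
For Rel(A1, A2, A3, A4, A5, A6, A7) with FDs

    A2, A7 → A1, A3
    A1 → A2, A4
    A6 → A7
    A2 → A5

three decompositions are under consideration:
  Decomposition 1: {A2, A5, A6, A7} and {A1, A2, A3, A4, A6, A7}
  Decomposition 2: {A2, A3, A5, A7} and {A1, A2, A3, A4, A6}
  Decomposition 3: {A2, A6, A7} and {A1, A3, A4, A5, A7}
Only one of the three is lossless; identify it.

Decomposition 1: common = {A2, A6, A7}, closure = {A1, A2, A3, A4, A5, A6, A7} → lossless.
Decomposition 2: common = {A2, A3}, closure = {A2, A3, A5} → lossy.
Decomposition 3: common = {A7}, closure = {A7} → lossy.

Decomposition 1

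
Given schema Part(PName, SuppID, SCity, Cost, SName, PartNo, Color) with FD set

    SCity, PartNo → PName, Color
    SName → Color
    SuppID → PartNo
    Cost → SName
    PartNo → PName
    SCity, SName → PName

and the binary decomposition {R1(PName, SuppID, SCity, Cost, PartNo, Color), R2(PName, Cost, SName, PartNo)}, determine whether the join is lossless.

Yes

Common attributes: R1 ∩ R2 = {PName, Cost, PartNo}.
Closure of {PName, Cost, PartNo}: Cost → SName applies, adding SName; SName → Color applies, adding Color. So (PName, Cost, PartNo)⁺ = {PName, Cost, SName, PartNo, Color}.
This closure contains every attribute of R2, so R1 ∩ R2 → R2. The join is lossless.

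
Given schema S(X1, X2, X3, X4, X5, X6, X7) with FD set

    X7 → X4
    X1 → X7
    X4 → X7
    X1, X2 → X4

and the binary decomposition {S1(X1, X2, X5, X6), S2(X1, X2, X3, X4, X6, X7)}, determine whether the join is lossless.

No

Common attributes: S1 ∩ S2 = {X1, X2, X6}.
Closure of {X1, X2, X6}: X1 → X7 applies, adding X7; X1, X2 → X4 applies, adding X4. So (X1, X2, X6)⁺ = {X1, X2, X4, X6, X7}.
The closure contains neither all of S1 = {X1, X2, X5, X6} nor all of S2 = {X1, X2, X3, X4, X6, X7}, so the common attributes are not a superkey of either fragment. The join is lossy.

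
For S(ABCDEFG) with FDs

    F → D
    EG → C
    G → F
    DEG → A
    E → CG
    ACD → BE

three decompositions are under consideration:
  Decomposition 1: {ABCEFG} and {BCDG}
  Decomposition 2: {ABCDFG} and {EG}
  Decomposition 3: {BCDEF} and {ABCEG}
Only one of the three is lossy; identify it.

Decomposition 1: common = {BCG}, closure = {BCDFG} → lossless.
Decomposition 2: common = {G}, closure = {DFG} → lossy.
Decomposition 3: common = {BCE}, closure = {ABCDEFG} → lossless.

Decomposition 2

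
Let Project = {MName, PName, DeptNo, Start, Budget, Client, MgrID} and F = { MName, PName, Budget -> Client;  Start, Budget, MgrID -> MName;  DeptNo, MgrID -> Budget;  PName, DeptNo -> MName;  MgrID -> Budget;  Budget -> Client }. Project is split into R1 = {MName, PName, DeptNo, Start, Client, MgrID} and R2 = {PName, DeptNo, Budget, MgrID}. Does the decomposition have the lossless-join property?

Yes

Common attributes: R1 ∩ R2 = {PName, DeptNo, MgrID}.
Closure of {PName, DeptNo, MgrID}: DeptNo, MgrID → Budget applies, adding Budget; PName, DeptNo → MName applies, adding MName; Budget → Client applies, adding Client. So (PName, DeptNo, MgrID)⁺ = {MName, PName, DeptNo, Budget, Client, MgrID}.
This closure contains every attribute of R2, so R1 ∩ R2 → R2. The join is lossless.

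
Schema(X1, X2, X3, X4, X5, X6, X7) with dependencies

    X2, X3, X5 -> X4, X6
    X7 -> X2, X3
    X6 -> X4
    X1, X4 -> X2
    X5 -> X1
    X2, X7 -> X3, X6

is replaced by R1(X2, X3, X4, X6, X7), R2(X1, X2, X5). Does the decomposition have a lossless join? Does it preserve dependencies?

Lossless test: (X2)⁺ = {X2}, which is a superkey of neither fragment — lossy.
Dependency preservation: the restricted closure of {X2, X3, X5} across the fragments never reaches {X4, X6}, so X2, X3, X5 → X4, X6 cannot be enforced without a join — not preserved.

lossy and not dependency-preserving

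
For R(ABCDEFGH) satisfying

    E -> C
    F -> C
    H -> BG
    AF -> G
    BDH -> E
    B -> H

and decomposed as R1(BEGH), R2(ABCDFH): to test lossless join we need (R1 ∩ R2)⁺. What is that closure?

R1 ∩ R2 = {BH}.
H → BG applies, adding G
Closure: {BGH}.

BGH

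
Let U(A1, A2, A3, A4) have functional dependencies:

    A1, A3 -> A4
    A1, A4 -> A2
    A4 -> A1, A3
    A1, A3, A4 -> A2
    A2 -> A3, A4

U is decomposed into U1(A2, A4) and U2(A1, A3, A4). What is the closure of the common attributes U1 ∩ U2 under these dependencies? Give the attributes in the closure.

A1, A2, A3, A4

U1 ∩ U2 = {A4}.
A4 → A1, A3 applies, adding A1, A3
A1, A3, A4 → A2 applies, adding A2
Closure: {A1, A2, A3, A4}.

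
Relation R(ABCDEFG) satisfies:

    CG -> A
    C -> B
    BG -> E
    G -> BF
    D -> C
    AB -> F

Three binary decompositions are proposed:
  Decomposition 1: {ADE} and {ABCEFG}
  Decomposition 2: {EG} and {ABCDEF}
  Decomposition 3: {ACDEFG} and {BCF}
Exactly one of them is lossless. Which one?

Decomposition 1: common = {AE}, closure = {AE} → lossy.
Decomposition 2: common = {E}, closure = {E} → lossy.
Decomposition 3: common = {CF}, closure = {BCF} → lossless.

Decomposition 3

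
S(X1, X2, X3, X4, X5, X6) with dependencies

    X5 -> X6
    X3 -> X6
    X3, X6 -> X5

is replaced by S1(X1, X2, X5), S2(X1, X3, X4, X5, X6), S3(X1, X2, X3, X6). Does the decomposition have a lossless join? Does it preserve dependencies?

lossy but dependency-preserving

Lossless test (chase): Rows 1 and 2 agree on X5; apply X5→X6 and equate their X6 entries. Rows 2 and 3 agree on X3, X6; apply X3, X6→X5 and equate their X5 entries. No row becomes fully distinguished — the join is lossy.
Dependency preservation: every FD's attributes lie within a single fragment, so each can be enforced locally — preserved.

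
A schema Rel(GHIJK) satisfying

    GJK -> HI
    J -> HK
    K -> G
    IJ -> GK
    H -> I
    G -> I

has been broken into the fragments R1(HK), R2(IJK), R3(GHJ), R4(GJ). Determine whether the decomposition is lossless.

Chase test. Columns are GHIJK; row i has aⱼ where attribute j ∈ Ri, else bᵢⱼ.
Initial tableau (one row per fragment):
  row 1: b11 a2 b13 b14 a5
  row 2: b21 b22 a3 a4 a5
  row 3: a1 a2 b33 a4 b35
  row 4: a1 b42 b43 a4 b45
Rows 2 and 3 agree on J; apply J→HK and equate their HK entries.
Rows 2 and 4 agree on J; apply J→HK and equate their HK entries.
Rows 1 and 2 agree on K; apply K→G and equate their G entries.
Rows 1 and 3 agree on K; apply K→G and equate their G entries.
Rows 1 and 2 agree on H; apply H→I and equate their I entries.
Rows 1 and 3 agree on H; apply H→I and equate their I entries.
Rows 1 and 4 agree on H; apply H→I and equate their I entries.
Row 2 is now all distinguished symbols — the join is lossless.

Yes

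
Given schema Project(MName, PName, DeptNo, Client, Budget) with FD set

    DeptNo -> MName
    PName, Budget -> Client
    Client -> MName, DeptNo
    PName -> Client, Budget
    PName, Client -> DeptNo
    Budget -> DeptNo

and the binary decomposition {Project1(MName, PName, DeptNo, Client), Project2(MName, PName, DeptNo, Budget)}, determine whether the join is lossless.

Common attributes: Project1 ∩ Project2 = {MName, PName, DeptNo}.
Closure of {MName, PName, DeptNo}: PName → Client, Budget applies, adding Client, Budget. So (MName, PName, DeptNo)⁺ = {MName, PName, DeptNo, Client, Budget}.
This closure contains every attribute of Project1, so Project1 ∩ Project2 → Project1. The join is lossless.

Yes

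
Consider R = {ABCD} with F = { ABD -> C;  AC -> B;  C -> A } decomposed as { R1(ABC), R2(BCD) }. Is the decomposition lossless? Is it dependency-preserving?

lossless but not dependency-preserving

Lossless test: (BC)⁺ = {ABC}, which contains all of one fragment — lossless.
Dependency preservation: the restricted closure of {ABD} across the fragments never reaches {C}, so ABD → C cannot be enforced without a join — not preserved.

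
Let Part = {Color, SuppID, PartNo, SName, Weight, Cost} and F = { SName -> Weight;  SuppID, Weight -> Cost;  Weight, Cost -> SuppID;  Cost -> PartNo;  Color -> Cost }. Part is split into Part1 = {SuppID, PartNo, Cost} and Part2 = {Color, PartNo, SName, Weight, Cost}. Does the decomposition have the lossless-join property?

No

Common attributes: Part1 ∩ Part2 = {PartNo, Cost}.
No dependency enlarges {PartNo, Cost}, so (PartNo, Cost)⁺ = {PartNo, Cost}.
The closure contains neither all of Part1 = {SuppID, PartNo, Cost} nor all of Part2 = {Color, PartNo, SName, Weight, Cost}, so the common attributes are not a superkey of either fragment. The join is lossy.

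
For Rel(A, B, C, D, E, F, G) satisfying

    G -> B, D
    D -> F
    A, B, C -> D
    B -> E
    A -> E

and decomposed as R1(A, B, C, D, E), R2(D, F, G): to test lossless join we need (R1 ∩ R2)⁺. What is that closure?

D, F

R1 ∩ R2 = {D}.
D → F applies, adding F
Closure: {D, F}.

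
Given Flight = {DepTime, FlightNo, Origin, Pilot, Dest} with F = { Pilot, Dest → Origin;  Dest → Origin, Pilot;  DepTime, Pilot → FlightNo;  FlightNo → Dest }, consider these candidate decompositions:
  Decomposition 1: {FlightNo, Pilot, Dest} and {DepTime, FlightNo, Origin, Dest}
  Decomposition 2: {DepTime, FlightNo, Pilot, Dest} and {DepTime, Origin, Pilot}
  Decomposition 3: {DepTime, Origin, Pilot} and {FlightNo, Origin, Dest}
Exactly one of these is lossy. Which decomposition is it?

Decomposition 1: common = {FlightNo, Dest}, closure = {FlightNo, Origin, Pilot, Dest} → lossless.
Decomposition 2: common = {DepTime, Pilot}, closure = {DepTime, FlightNo, Origin, Pilot, Dest} → lossless.
Decomposition 3: common = {Origin}, closure = {Origin} → lossy.

Decomposition 3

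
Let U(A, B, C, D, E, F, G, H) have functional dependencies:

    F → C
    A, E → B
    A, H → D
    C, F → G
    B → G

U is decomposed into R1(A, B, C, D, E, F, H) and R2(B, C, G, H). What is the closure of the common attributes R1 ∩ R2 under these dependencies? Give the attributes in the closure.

R1 ∩ R2 = {B, C, H}.
B → G applies, adding G
Closure: {B, C, G, H}.

B, C, G, H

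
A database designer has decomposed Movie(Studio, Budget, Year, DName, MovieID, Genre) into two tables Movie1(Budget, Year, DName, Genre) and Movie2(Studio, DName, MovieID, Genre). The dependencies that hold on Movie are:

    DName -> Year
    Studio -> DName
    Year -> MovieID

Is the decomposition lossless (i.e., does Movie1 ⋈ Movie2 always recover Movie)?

Common attributes: Movie1 ∩ Movie2 = {DName, Genre}.
Closure of {DName, Genre}: DName → Year applies, adding Year; Year → MovieID applies, adding MovieID. So (DName, Genre)⁺ = {Year, DName, MovieID, Genre}.
The closure contains neither all of Movie1 = {Budget, Year, DName, Genre} nor all of Movie2 = {Studio, DName, MovieID, Genre}, so the common attributes are not a superkey of either fragment. The join is lossy.

No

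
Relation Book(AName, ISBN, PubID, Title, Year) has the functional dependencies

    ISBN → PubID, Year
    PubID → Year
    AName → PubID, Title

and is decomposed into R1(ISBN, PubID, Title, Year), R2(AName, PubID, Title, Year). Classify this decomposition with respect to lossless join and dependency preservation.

lossy but dependency-preserving

Lossless test: (PubID, Title, Year)⁺ = {PubID, Title, Year}, which is a superkey of neither fragment — lossy.
Dependency preservation: every FD's attributes lie within a single fragment, so each can be enforced locally — preserved.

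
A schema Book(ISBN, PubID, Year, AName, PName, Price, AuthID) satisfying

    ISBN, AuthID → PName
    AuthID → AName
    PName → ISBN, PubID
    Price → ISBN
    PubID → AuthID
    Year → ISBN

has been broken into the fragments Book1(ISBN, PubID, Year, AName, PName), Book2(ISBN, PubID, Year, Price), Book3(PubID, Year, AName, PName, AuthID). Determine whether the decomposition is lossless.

Yes

Chase test. Columns are ISBN, PubID, Year, AName, PName, Price, AuthID; row i has aⱼ where attribute j ∈ Booki, else bᵢⱼ.
Initial tableau (one row per fragment):
  row 1: a1 a2 a3 a4 a5 b16 b17
  row 2: a1 a2 a3 b24 b25 a6 b27
  row 3: b31 a2 a3 a4 a5 b36 a7
Rows 1 and 3 agree on PName; apply PName→ISBN, PubID and equate their ISBN, PubID entries.
Rows 1 and 2 agree on PubID; apply PubID→AuthID and equate their AuthID entries.
Rows 1 and 3 agree on PubID; apply PubID→AuthID and equate their AuthID entries.
Rows 1 and 2 agree on ISBN, AuthID; apply ISBN, AuthID→PName and equate their PName entries.
Rows 1 and 2 agree on AuthID; apply AuthID→AName and equate their AName entries.
Row 2 is now all distinguished symbols — the join is lossless.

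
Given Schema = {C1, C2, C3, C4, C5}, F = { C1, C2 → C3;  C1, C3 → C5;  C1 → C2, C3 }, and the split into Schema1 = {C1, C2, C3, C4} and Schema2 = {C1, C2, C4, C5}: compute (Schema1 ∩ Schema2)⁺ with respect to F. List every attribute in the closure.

Schema1 ∩ Schema2 = {C1, C2, C4}.
C1, C2 → C3 applies, adding C3
C1, C3 → C5 applies, adding C5
Closure: {C1, C2, C3, C4, C5}.

C1, C2, C3, C4, C5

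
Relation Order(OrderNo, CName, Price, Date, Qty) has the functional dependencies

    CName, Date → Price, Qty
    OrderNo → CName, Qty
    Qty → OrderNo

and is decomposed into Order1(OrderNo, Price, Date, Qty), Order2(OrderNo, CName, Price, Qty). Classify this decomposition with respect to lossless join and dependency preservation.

Lossless test: (OrderNo, Price, Qty)⁺ = {OrderNo, CName, Price, Qty}, which contains all of one fragment — lossless.
Dependency preservation: the restricted closure of {CName, Date} across the fragments never reaches {Price, Qty}, so CName, Date → Price, Qty cannot be enforced without a join — not preserved.

lossless but not dependency-preserving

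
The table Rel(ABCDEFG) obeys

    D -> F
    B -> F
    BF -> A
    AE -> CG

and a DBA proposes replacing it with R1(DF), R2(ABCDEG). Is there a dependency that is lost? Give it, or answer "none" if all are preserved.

Check B → F: no single fragment contains all of {BF}, and the restricted closure of {B} across the fragments never reaches {F}.
D → F is preserved.
BF → A is preserved.
AE → CG is preserved.

B -> F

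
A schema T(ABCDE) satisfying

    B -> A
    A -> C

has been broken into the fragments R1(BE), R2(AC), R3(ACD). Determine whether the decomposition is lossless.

Chase test. Columns are ABCDE; row i has aⱼ where attribute j ∈ Ri, else bᵢⱼ.
Initial tableau (one row per fragment):
  row 1: b11 a2 b13 b14 a5
  row 2: a1 b22 a3 b24 b25
  row 3: a1 b32 a3 a4 b35
No row becomes fully distinguished — the join is lossy.

No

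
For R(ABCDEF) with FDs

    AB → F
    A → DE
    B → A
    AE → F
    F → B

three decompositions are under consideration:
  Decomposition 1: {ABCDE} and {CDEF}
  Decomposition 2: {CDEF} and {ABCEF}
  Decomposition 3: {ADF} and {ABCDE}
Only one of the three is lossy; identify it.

Decomposition 1: common = {CDE}, closure = {CDE} → lossy.
Decomposition 2: common = {CEF}, closure = {ABCDEF} → lossless.
Decomposition 3: common = {AD}, closure = {ABDEF} → lossless.

Decomposition 1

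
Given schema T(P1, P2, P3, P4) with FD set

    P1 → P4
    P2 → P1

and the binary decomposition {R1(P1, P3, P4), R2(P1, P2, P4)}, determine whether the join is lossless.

Common attributes: R1 ∩ R2 = {P1, P4}.
No dependency enlarges {P1, P4}, so (P1, P4)⁺ = {P1, P4}.
The closure contains neither all of R1 = {P1, P3, P4} nor all of R2 = {P1, P2, P4}, so the common attributes are not a superkey of either fragment. The join is lossy.

No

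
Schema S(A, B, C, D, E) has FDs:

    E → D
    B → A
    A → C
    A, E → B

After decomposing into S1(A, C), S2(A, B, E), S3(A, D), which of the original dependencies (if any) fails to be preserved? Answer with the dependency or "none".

E → D

Check E → D: no single fragment contains all of {D, E}, and the restricted closure of {E} across the fragments never reaches {D}.
B → A is preserved.
A → C is preserved.
A, E → B is preserved.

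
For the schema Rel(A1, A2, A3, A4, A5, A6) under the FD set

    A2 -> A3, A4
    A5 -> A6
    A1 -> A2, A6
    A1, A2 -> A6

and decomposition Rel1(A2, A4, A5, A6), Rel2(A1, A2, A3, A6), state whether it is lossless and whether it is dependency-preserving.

Lossless test: (A2, A6)⁺ = {A2, A3, A4, A6}, which is a superkey of neither fragment — lossy.
Dependency preservation: A2 → A3, A4 is not contained in any single fragment, but the restricted closure of its left-hand side across the fragments still reaches the right-hand side; the remaining FDs each lie inside some fragment. All dependencies are preserved.

lossy but dependency-preserving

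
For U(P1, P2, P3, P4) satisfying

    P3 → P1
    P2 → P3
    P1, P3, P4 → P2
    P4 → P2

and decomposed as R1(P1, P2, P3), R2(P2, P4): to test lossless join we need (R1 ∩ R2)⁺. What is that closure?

P1, P2, P3

R1 ∩ R2 = {P2}.
P2 → P3 applies, adding P3
P3 → P1 applies, adding P1
Closure: {P1, P2, P3}.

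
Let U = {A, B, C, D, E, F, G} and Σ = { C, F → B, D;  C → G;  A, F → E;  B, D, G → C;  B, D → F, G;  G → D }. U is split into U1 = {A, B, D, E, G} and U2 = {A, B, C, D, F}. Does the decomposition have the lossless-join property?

Yes

Common attributes: U1 ∩ U2 = {A, B, D}.
Closure of {A, B, D}: B, D → F, G applies, adding F, G; A, F → E applies, adding E; B, D, G → C applies, adding C. So (A, B, D)⁺ = {A, B, C, D, E, F, G}.
This closure contains every attribute of U1, so U1 ∩ U2 → U1. The join is lossless.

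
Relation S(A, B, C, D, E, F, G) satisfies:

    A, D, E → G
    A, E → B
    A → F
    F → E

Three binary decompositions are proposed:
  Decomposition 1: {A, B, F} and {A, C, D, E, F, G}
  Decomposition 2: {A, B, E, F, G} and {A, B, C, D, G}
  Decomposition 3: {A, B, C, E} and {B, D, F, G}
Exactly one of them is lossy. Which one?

Decomposition 3

Decomposition 1: common = {A, F}, closure = {A, B, E, F} → lossless.
Decomposition 2: common = {A, B, G}, closure = {A, B, E, F, G} → lossless.
Decomposition 3: common = {B}, closure = {B} → lossy.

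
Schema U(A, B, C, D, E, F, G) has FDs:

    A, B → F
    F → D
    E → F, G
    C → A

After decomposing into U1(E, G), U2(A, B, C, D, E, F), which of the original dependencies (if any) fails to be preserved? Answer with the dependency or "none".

A, B → F lies within U2.
F → D lies within U2.
E → F, G: restricted closure across fragments reaches F, G.
C → A lies within U2.
Every dependency is enforceable on the fragments, so the decomposition is dependency-preserving.

none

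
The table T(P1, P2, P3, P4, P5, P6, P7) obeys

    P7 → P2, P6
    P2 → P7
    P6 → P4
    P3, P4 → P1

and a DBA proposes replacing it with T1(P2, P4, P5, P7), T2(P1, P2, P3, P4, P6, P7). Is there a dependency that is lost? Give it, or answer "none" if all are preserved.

P7 → P2, P6 lies within T2.
P2 → P7 lies within T1.
P6 → P4 lies within T2.
P3, P4 → P1 lies within T2.
Every dependency is enforceable on the fragments, so the decomposition is dependency-preserving.

none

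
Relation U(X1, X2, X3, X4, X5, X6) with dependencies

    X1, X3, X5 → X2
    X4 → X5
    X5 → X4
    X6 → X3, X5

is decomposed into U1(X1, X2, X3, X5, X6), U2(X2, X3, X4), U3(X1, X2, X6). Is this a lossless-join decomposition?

Chase test. Columns are X1, X2, X3, X4, X5, X6; row i has aⱼ where attribute j ∈ Ui, else bᵢⱼ.
Initial tableau (one row per fragment):
  row 1: a1 a2 a3 b14 a5 a6
  row 2: b21 a2 a3 a4 b25 b26
  row 3: a1 a2 b33 b34 b35 a6
Rows 1 and 3 agree on X6; apply X6→X3, X5 and equate their X3, X5 entries.
Rows 1 and 3 agree on X5; apply X5→X4 and equate their X4 entries.
No row becomes fully distinguished — the join is lossy.

No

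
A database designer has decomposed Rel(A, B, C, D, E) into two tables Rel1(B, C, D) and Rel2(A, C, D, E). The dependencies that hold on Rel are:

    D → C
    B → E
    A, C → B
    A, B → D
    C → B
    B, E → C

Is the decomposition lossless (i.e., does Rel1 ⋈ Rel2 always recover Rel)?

Common attributes: Rel1 ∩ Rel2 = {C, D}.
Closure of {C, D}: C → B applies, adding B; B → E applies, adding E. So (C, D)⁺ = {B, C, D, E}.
This closure contains every attribute of Rel1, so Rel1 ∩ Rel2 → Rel1. The join is lossless.

Yes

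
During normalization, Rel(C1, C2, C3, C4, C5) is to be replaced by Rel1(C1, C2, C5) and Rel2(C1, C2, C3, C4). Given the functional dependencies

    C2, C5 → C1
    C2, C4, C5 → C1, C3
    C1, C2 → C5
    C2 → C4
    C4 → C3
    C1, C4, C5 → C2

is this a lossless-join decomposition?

Yes

Common attributes: Rel1 ∩ Rel2 = {C1, C2}.
Closure of {C1, C2}: C1, C2 → C5 applies, adding C5; C2 → C4 applies, adding C4; C4 → C3 applies, adding C3. So (C1, C2)⁺ = {C1, C2, C3, C4, C5}.
This closure contains every attribute of Rel1, so Rel1 ∩ Rel2 → Rel1. The join is lossless.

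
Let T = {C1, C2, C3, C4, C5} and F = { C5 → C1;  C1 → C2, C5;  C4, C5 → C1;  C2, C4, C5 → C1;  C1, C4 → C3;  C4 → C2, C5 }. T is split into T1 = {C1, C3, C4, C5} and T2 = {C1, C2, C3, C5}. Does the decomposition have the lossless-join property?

Yes

Common attributes: T1 ∩ T2 = {C1, C3, C5}.
Closure of {C1, C3, C5}: C1 → C2, C5 applies, adding C2. So (C1, C3, C5)⁺ = {C1, C2, C3, C5}.
This closure contains every attribute of T2, so T1 ∩ T2 → T2. The join is lossless.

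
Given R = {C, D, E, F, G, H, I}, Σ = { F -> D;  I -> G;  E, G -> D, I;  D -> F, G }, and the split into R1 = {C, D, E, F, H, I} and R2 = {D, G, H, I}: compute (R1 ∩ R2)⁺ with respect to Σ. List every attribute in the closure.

D, F, G, H, I

R1 ∩ R2 = {D, H, I}.
I → G applies, adding G
D → F, G applies, adding F
Closure: {D, F, G, H, I}.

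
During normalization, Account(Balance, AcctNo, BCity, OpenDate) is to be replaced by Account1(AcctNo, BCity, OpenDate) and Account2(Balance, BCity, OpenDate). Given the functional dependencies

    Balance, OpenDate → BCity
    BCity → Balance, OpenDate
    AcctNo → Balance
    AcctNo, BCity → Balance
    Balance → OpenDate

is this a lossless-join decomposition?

Yes

Common attributes: Account1 ∩ Account2 = {BCity, OpenDate}.
Closure of {BCity, OpenDate}: BCity → Balance, OpenDate applies, adding Balance. So (BCity, OpenDate)⁺ = {Balance, BCity, OpenDate}.
This closure contains every attribute of Account2, so Account1 ∩ Account2 → Account2. The join is lossless.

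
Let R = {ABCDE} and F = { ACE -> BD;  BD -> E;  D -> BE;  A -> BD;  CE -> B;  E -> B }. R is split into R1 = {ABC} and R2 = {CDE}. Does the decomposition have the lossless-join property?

Common attributes: R1 ∩ R2 = {C}.
No dependency enlarges {C}, so (C)⁺ = {C}.
The closure contains neither all of R1 = {ABC} nor all of R2 = {CDE}, so the common attributes are not a superkey of either fragment. The join is lossy.

No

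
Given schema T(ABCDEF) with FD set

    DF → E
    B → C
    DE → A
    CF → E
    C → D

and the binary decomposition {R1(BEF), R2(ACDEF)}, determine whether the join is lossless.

No

Common attributes: R1 ∩ R2 = {EF}.
No dependency enlarges {EF}, so (EF)⁺ = {EF}.
The closure contains neither all of R1 = {BEF} nor all of R2 = {ACDEF}, so the common attributes are not a superkey of either fragment. The join is lossy.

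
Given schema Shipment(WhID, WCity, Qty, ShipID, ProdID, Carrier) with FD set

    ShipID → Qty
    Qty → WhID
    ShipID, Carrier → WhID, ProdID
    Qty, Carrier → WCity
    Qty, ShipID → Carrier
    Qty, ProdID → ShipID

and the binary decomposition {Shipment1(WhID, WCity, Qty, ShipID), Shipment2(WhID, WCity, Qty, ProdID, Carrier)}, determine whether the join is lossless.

Common attributes: Shipment1 ∩ Shipment2 = {WhID, WCity, Qty}.
No dependency enlarges {WhID, WCity, Qty}, so (WhID, WCity, Qty)⁺ = {WhID, WCity, Qty}.
The closure contains neither all of Shipment1 = {WhID, WCity, Qty, ShipID} nor all of Shipment2 = {WhID, WCity, Qty, ProdID, Carrier}, so the common attributes are not a superkey of either fragment. The join is lossy.

No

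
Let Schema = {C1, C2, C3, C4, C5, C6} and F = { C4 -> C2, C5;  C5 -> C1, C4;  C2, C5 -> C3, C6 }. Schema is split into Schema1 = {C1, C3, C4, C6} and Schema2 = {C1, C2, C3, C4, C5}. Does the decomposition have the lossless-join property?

Yes

Common attributes: Schema1 ∩ Schema2 = {C1, C3, C4}.
Closure of {C1, C3, C4}: C4 → C2, C5 applies, adding C2, C5; C2, C5 → C3, C6 applies, adding C6. So (C1, C3, C4)⁺ = {C1, C2, C3, C4, C5, C6}.
This closure contains every attribute of Schema1, so Schema1 ∩ Schema2 → Schema1. The join is lossless.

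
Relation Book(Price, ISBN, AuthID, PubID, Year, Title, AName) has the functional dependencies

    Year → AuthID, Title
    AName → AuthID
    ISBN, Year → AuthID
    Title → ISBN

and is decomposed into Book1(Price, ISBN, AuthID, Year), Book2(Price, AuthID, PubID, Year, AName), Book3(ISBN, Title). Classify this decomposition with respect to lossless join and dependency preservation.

Lossless test (chase): Rows 1 and 2 agree on Year; apply Year→AuthID, Title and equate their AuthID, Title entries. Rows 1 and 2 agree on Title; apply Title→ISBN and equate their ISBN entries. No row becomes fully distinguished — the join is lossy.
Dependency preservation: the restricted closure of {Year} across the fragments never reaches {AuthID, Title}, so Year → AuthID, Title cannot be enforced without a join — not preserved.

lossy and not dependency-preserving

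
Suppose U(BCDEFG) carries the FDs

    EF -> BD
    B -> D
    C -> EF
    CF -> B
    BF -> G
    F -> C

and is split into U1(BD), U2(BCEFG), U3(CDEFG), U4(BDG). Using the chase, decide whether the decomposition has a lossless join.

Chase test. Columns are BCDEFG; row i has aⱼ where attribute j ∈ Ui, else bᵢⱼ.
Initial tableau (one row per fragment):
  row 1: a1 b12 a3 b14 b15 b16
  row 2: a1 a2 b23 a4 a5 a6
  row 3: b31 a2 a3 a4 a5 a6
  row 4: a1 b42 a3 b44 b45 a6
Rows 2 and 3 agree on EF; apply EF→BD and equate their BD entries.
Row 2 is now all distinguished symbols — the join is lossless.

Yes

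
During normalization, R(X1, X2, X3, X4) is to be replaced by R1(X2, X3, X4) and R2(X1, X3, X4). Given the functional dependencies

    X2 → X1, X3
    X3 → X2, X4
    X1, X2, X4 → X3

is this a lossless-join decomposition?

Yes

Common attributes: R1 ∩ R2 = {X3, X4}.
Closure of {X3, X4}: X3 → X2, X4 applies, adding X2; X2 → X1, X3 applies, adding X1. So (X3, X4)⁺ = {X1, X2, X3, X4}.
This closure contains every attribute of R1, so R1 ∩ R2 → R1. The join is lossless.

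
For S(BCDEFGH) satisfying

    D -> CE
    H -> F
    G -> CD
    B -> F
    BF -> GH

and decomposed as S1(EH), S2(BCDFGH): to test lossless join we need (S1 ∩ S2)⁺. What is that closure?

S1 ∩ S2 = {H}.
H → F applies, adding F
Closure: {FH}.

FH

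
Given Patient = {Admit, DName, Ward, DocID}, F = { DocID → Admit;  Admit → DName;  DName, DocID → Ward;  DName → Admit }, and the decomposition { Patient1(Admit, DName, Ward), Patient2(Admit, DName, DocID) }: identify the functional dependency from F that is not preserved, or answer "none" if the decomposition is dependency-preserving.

Check DName, DocID → Ward: no single fragment contains all of {DName, Ward, DocID}, and the restricted closure of {DName, DocID} across the fragments never reaches {Ward}.
DocID → Admit is preserved.
Admit → DName is preserved.
DName → Admit is preserved.

DName, DocID → Ward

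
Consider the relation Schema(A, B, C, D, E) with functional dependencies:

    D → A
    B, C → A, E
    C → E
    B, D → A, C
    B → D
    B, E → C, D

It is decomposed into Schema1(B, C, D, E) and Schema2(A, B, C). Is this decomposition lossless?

Common attributes: Schema1 ∩ Schema2 = {B, C}.
Closure of {B, C}: B, C → A, E applies, adding A, E; B → D applies, adding D. So (B, C)⁺ = {A, B, C, D, E}.
This closure contains every attribute of Schema1, so Schema1 ∩ Schema2 → Schema1. The join is lossless.

Yes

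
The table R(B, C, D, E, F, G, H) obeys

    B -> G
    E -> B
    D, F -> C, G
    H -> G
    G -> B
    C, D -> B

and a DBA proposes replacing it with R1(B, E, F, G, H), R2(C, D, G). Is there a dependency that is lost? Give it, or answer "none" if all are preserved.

Check D, F → C, G: no single fragment contains all of {C, D, F, G}, and the restricted closure of {D, F} across the fragments never reaches {C, G}.
B → G is preserved.
E → B is preserved.
H → G is preserved.
G → B is preserved.
C, D → B is preserved.

D, F -> C, G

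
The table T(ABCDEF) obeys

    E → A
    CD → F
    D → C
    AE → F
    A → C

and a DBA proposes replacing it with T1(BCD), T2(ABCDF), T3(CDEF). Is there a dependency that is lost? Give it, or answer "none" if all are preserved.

Check E → A: no single fragment contains all of {AE}, and the restricted closure of {E} across the fragments never reaches {A}.
CD → F is preserved.
D → C is preserved.
AE → F is preserved.
A → C is preserved.

E → A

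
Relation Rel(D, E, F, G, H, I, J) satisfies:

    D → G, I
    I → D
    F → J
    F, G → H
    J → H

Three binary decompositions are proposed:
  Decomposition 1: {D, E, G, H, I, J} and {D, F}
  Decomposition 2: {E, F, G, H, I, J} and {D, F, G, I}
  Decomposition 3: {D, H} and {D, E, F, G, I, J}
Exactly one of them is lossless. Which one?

Decomposition 1: common = {D}, closure = {D, G, I} → lossy.
Decomposition 2: common = {F, G, I}, closure = {D, F, G, H, I, J} → lossless.
Decomposition 3: common = {D}, closure = {D, G, I} → lossy.

Decomposition 2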